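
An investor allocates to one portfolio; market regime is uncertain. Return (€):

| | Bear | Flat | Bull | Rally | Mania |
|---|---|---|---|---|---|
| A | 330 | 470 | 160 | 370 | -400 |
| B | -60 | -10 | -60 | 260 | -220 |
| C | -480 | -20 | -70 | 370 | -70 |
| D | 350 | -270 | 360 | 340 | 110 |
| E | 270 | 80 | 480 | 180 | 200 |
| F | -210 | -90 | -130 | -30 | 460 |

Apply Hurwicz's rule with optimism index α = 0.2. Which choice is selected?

A: 0.2·470 + 0.8·(-400) = -226
B: 0.2·260 + 0.8·(-220) = -124
C: 0.2·370 + 0.8·(-480) = -310
D: 0.2·360 + 0.8·(-270) = -144
E: 0.2·480 + 0.8·80 = 160
F: 0.2·460 + 0.8·(-210) = -76
Highest Hurwicz score = 160 → E.

E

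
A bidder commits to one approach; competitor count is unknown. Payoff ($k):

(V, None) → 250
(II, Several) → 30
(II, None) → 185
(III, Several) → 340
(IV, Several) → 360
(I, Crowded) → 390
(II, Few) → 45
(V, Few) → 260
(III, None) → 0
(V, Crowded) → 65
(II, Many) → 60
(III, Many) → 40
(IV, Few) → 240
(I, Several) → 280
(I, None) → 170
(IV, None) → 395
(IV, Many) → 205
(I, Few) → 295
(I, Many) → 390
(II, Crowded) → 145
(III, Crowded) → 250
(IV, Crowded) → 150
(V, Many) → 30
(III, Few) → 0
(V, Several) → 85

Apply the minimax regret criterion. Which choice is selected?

Column bests: None=395, Few=295, Several=360, Many=390, Crowded=390.
I regrets: 225, 0, 80, 0, 0 → max 225
II regrets: 210, 250, 330, 330, 245 → max 330
III regrets: 395, 295, 20, 350, 140 → max 395
IV regrets: 0, 55, 0, 185, 240 → max 240
V regrets: 145, 35, 275, 360, 325 → max 360
Smallest max regret = 225 → I.

I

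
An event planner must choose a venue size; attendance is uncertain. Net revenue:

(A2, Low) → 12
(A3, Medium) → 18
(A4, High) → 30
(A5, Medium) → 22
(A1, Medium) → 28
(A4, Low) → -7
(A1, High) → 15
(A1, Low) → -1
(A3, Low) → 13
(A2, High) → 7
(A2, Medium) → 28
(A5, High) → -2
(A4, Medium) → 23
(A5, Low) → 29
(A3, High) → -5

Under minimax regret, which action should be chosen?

Column bests: Low=29, Medium=28, High=30.
A1 regrets: 30, 0, 15 → max 30
A2 regrets: 17, 0, 23 → max 23
A3 regrets: 16, 10, 35 → max 35
A4 regrets: 36, 5, 0 → max 36
A5 regrets: 0, 6, 32 → max 32
Smallest max regret = 23 → A2.

A2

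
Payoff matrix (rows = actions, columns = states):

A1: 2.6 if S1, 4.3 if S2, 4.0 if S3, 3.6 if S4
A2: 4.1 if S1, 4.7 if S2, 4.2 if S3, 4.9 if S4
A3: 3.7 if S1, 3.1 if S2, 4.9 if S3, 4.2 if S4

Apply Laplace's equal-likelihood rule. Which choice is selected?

Row averages: A1=3.625, A2=4.475, A3=3.975
Highest average = 4.475 → A2.

A2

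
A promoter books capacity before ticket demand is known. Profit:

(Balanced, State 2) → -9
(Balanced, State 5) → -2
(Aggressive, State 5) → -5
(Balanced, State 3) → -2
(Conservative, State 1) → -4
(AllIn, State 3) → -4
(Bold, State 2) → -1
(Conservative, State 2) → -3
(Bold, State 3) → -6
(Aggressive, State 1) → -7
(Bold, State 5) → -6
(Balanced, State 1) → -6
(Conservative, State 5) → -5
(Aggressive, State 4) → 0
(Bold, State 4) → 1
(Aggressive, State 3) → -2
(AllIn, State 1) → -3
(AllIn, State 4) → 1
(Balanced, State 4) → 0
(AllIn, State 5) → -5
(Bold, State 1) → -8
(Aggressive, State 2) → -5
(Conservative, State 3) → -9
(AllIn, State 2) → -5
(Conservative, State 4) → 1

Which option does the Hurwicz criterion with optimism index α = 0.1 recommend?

AllIn

Conservative: 0.1·1 + 0.9·(-9) = -8
Balanced: 0.1·0 + 0.9·(-9) = -8.1
Aggressive: 0.1·0 + 0.9·(-7) = -6.3
Bold: 0.1·1 + 0.9·(-8) = -7.1
AllIn: 0.1·1 + 0.9·(-5) = -4.4
Highest Hurwicz score = -4.4 → AllIn.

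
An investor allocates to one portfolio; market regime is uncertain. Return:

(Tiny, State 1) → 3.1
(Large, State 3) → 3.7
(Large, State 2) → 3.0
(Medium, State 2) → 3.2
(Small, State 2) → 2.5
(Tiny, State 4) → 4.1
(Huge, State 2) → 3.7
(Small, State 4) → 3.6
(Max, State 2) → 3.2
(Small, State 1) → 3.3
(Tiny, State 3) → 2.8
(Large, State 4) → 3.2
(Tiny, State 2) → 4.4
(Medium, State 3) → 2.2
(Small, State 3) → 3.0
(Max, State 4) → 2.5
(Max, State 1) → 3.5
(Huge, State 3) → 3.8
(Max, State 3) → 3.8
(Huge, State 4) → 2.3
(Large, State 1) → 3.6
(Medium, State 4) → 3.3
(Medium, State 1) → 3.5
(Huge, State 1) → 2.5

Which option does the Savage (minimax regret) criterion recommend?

Column bests: State 1=3.6, State 2=4.4, State 3=3.8, State 4=4.1.
Tiny regrets: 0.5, 0.0, 1.0, 0.0 → max 1.0
Small regrets: 0.3, 1.9, 0.8, 0.5 → max 1.9
Medium regrets: 0.1, 1.2, 1.6, 0.8 → max 1.6
Large regrets: 0.0, 1.4, 0.1, 0.9 → max 1.4
Huge regrets: 1.1, 0.7, 0.0, 1.8 → max 1.8
Max regrets: 0.1, 1.2, 0.0, 1.6 → max 1.6
Smallest max regret = 1.0 → Tiny.

Tiny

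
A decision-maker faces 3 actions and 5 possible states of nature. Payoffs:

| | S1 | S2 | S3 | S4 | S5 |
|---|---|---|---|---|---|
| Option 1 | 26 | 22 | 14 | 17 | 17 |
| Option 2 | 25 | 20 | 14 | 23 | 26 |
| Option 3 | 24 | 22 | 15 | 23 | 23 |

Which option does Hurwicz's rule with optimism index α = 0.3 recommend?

Option 1: 0.3·26 + 0.7·14 = 17.6
Option 2: 0.3·26 + 0.7·14 = 17.6
Option 3: 0.3·24 + 0.7·15 = 17.7
Highest Hurwicz score = 17.7 → Option 3.

Option 3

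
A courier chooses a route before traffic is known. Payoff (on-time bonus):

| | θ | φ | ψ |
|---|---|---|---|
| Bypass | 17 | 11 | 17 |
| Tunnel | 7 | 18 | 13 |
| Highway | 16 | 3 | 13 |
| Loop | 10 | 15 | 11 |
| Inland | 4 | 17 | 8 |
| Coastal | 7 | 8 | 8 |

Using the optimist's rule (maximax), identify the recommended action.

Row maxima: Bypass=17, Tunnel=18, Highway=16, Loop=15, Inland=17, Coastal=8
Best best-case = 18 → Tunnel.

Tunnel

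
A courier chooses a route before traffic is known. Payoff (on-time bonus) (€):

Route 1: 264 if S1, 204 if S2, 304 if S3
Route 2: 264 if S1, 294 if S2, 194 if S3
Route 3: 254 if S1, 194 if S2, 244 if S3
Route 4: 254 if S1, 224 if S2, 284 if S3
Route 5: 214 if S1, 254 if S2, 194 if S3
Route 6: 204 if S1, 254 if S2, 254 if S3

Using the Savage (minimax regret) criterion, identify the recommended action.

Column bests: S1=264, S2=294, S3=304.
Route 1 regrets: 0, 90, 0 → max 90
Route 2 regrets: 0, 0, 110 → max 110
Route 3 regrets: 10, 100, 60 → max 100
Route 4 regrets: 10, 70, 20 → max 70
Route 5 regrets: 50, 40, 110 → max 110
Route 6 regrets: 60, 40, 50 → max 60
Smallest max regret = 60 → Route 6.

Route 6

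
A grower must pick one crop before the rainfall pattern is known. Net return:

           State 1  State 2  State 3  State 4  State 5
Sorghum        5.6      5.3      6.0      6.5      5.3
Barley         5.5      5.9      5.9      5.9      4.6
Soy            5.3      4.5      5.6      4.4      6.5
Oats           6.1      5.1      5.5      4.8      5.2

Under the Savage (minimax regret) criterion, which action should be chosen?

Column bests: State 1=6.1, State 2=5.9, State 3=6.0, State 4=6.5, State 5=6.5.
Sorghum regrets: 0.5, 0.6, 0.0, 0.0, 1.2 → max 1.2
Barley regrets: 0.6, 0.0, 0.1, 0.6, 1.9 → max 1.9
Soy regrets: 0.8, 1.4, 0.4, 2.1, 0.0 → max 2.1
Oats regrets: 0.0, 0.8, 0.5, 1.7, 1.3 → max 1.7
Smallest max regret = 1.2 → Sorghum.

Sorghum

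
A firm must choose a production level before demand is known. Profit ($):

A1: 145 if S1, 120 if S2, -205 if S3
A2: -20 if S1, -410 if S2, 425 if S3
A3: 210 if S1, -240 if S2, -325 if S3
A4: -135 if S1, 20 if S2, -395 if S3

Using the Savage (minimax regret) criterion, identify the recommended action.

A2

Column bests: S1=210, S2=120, S3=425.
A1 regrets: 65, 0, 630 → max 630
A2 regrets: 230, 530, 0 → max 530
A3 regrets: 0, 360, 750 → max 750
A4 regrets: 345, 100, 820 → max 820
Smallest max regret = 530 → A2.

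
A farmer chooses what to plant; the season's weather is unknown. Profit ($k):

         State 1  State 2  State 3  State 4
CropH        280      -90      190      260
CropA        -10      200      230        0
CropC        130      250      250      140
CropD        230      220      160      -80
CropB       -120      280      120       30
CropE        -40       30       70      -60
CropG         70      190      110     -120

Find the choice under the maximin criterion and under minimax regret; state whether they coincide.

Row minima: CropH=-90, CropA=-10, CropC=130, CropD=-80, CropB=-120, CropE=-60, CropG=-120
Best worst-case = 130 → CropC.
Column bests: State 1=280, State 2=280, State 3=250, State 4=260.
CropH regrets: 0, 370, 60, 0 → max 370
CropA regrets: 290, 80, 20, 260 → max 290
CropC regrets: 150, 30, 0, 120 → max 150
CropD regrets: 50, 60, 90, 340 → max 340
CropB regrets: 400, 0, 130, 230 → max 400
CropE regrets: 320, 250, 180, 320 → max 320
CropG regrets: 210, 90, 140, 380 → max 380
Smallest max regret = 150 → CropC.

maximin → CropC; minimax regret → CropC (agree)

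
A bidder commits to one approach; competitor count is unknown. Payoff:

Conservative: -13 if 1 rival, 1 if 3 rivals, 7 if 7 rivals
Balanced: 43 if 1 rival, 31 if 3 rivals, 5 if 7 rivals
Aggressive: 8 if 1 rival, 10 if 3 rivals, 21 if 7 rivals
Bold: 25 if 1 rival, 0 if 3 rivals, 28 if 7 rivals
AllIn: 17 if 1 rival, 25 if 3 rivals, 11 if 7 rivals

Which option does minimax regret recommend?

Column bests: 1 rival=43, 3 rivals=31, 7 rivals=28.
Conservative regrets: 56, 30, 21 → max 56
Balanced regrets: 0, 0, 23 → max 23
Aggressive regrets: 35, 21, 7 → max 35
Bold regrets: 18, 31, 0 → max 31
AllIn regrets: 26, 6, 17 → max 26
Smallest max regret = 23 → Balanced.

Balanced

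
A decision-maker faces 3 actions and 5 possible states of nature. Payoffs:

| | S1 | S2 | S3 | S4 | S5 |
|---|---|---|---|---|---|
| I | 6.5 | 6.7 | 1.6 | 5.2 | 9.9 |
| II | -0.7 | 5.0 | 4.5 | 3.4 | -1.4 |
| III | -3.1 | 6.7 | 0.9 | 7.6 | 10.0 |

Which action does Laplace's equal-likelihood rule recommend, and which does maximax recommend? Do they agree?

laplace → I; maximax → III (disagree)

Row averages: I=5.98, II=2.16, III=4.42
Highest average = 5.98 → I.
Row maxima: I=9.9, II=5.0, III=10.0
Best best-case = 10.0 → III.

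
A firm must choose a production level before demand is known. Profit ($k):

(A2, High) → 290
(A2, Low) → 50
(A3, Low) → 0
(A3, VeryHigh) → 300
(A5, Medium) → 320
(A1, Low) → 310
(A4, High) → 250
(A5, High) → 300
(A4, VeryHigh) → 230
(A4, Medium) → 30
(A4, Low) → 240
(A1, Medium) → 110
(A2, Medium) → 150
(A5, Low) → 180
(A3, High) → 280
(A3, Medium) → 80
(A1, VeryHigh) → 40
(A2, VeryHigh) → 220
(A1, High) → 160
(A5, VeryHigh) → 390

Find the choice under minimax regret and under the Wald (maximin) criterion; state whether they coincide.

minimax regret → A5; maximin → A5 (agree)

Column bests: Low=310, Medium=320, High=300, VeryHigh=390.
A1 regrets: 0, 210, 140, 350 → max 350
A2 regrets: 260, 170, 10, 170 → max 260
A3 regrets: 310, 240, 20, 90 → max 310
A4 regrets: 70, 290, 50, 160 → max 290
A5 regrets: 130, 0, 0, 0 → max 130
Smallest max regret = 130 → A5.
Row minima: A1=40, A2=50, A3=0, A4=30, A5=180
Best worst-case = 180 → A5.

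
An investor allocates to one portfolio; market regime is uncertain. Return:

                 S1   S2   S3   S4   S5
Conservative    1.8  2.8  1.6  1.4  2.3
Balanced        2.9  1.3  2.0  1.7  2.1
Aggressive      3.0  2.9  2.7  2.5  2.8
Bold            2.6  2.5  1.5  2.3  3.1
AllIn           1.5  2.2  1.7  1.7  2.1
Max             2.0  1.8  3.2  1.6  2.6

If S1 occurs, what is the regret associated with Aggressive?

Best payoff under S1 is 3.0.
Regret = 3.0 − 3.0 = 0.0.

0.0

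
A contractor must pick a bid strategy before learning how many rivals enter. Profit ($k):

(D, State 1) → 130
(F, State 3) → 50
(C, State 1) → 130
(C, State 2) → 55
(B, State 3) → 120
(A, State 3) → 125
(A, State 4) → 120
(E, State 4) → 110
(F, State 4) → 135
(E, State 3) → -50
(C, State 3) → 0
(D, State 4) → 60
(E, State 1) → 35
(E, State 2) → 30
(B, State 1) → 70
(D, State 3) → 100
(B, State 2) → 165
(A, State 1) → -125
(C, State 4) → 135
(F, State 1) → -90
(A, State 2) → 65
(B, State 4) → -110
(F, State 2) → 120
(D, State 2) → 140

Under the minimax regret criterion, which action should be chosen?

Column bests: State 1=130, State 2=165, State 3=125, State 4=135.
A regrets: 255, 100, 0, 15 → max 255
B regrets: 60, 0, 5, 245 → max 245
C regrets: 0, 110, 125, 0 → max 125
D regrets: 0, 25, 25, 75 → max 75
E regrets: 95, 135, 175, 25 → max 175
F regrets: 220, 45, 75, 0 → max 220
Smallest max regret = 75 → D.

D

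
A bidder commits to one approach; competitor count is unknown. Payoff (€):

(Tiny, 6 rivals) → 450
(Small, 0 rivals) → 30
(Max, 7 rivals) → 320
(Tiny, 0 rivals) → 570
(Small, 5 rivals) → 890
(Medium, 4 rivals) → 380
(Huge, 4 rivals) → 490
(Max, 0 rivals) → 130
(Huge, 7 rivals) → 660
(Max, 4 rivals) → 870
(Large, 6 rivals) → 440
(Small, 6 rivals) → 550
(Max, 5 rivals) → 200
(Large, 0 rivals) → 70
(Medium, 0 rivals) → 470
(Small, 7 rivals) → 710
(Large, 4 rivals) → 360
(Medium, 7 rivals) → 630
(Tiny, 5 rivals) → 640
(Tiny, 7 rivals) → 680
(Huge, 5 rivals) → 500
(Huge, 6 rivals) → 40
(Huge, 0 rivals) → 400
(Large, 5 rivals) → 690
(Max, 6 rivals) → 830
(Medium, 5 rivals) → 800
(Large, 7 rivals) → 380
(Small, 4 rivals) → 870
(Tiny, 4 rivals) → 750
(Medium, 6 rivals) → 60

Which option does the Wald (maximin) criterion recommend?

Tiny

Row minima: Tiny=450, Small=30, Medium=60, Large=70, Huge=40, Max=130
Best worst-case = 450 → Tiny.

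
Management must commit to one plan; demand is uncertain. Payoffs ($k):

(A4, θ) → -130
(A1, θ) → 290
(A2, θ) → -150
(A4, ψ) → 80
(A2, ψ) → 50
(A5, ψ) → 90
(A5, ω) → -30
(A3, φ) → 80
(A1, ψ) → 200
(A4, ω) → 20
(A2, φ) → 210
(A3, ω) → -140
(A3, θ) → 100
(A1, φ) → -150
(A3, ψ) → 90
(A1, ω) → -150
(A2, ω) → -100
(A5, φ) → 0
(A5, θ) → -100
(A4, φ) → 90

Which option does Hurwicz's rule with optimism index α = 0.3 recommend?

A1

A1: 0.3·290 + 0.7·(-150) = -18
A2: 0.3·210 + 0.7·(-150) = -42
A3: 0.3·100 + 0.7·(-140) = -68
A4: 0.3·90 + 0.7·(-130) = -64
A5: 0.3·90 + 0.7·(-100) = -43
Highest Hurwicz score = -18 → A1.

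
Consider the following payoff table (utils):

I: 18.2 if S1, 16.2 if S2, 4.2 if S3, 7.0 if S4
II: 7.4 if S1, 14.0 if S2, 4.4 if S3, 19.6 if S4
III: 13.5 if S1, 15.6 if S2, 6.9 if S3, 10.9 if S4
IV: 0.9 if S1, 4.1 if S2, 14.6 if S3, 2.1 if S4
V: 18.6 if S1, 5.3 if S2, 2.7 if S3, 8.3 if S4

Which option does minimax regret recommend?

III

Column bests: S1=18.6, S2=16.2, S3=14.6, S4=19.6.
I regrets: 0.4, 0.0, 10.4, 12.6 → max 12.6
II regrets: 11.2, 2.2, 10.2, 0.0 → max 11.2
III regrets: 5.1, 0.6, 7.7, 8.7 → max 8.7
IV regrets: 17.7, 12.1, 0.0, 17.5 → max 17.7
V regrets: 0.0, 10.9, 11.9, 11.3 → max 11.9
Smallest max regret = 8.7 → III.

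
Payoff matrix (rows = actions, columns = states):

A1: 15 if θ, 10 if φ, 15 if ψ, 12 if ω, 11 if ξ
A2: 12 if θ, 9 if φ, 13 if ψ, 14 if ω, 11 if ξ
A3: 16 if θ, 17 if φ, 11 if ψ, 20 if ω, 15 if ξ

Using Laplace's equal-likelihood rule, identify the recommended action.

Row averages: A1=12.6, A2=11.8, A3=15.8
Highest average = 15.8 → A3.

A3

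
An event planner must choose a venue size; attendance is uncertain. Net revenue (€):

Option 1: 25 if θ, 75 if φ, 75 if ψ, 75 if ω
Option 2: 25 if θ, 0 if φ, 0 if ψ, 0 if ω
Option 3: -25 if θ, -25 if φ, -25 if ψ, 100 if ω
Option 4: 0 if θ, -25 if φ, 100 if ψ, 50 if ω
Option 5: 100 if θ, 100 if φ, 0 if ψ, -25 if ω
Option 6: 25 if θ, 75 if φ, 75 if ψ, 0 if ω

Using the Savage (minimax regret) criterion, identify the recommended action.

Column bests: θ=100, φ=100, ψ=100, ω=100.
Option 1 regrets: 75, 25, 25, 25 → max 75
Option 2 regrets: 75, 100, 100, 100 → max 100
Option 3 regrets: 125, 125, 125, 0 → max 125
Option 4 regrets: 100, 125, 0, 50 → max 125
Option 5 regrets: 0, 0, 100, 125 → max 125
Option 6 regrets: 75, 25, 25, 100 → max 100
Smallest max regret = 75 → Option 1.

Option 1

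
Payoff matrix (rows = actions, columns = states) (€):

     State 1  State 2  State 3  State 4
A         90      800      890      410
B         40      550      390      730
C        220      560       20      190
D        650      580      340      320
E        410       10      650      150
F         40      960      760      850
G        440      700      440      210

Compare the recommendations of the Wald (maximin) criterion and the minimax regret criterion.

maximin → D; minimax regret → D (agree)

Row minima: A=90, B=40, C=20, D=320, E=10, F=40, G=210
Best worst-case = 320 → D.
Column bests: State 1=650, State 2=960, State 3=890, State 4=850.
A regrets: 560, 160, 0, 440 → max 560
B regrets: 610, 410, 500, 120 → max 610
C regrets: 430, 400, 870, 660 → max 870
D regrets: 0, 380, 550, 530 → max 550
E regrets: 240, 950, 240, 700 → max 950
F regrets: 610, 0, 130, 0 → max 610
G regrets: 210, 260, 450, 640 → max 640
Smallest max regret = 550 → D.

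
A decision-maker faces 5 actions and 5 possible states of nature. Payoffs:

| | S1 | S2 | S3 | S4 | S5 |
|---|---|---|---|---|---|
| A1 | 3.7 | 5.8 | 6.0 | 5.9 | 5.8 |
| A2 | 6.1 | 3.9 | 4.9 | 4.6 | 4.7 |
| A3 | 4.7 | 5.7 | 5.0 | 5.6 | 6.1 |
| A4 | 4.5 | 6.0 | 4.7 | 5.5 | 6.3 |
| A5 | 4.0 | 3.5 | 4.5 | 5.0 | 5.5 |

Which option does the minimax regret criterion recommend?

A3

Column bests: S1=6.1, S2=6.0, S3=6.0, S4=5.9, S5=6.3.
A1 regrets: 2.4, 0.2, 0.0, 0.0, 0.5 → max 2.4
A2 regrets: 0.0, 2.1, 1.1, 1.3, 1.6 → max 2.1
A3 regrets: 1.4, 0.3, 1.0, 0.3, 0.2 → max 1.4
A4 regrets: 1.6, 0.0, 1.3, 0.4, 0.0 → max 1.6
A5 regrets: 2.1, 2.5, 1.5, 0.9, 0.8 → max 2.5
Smallest max regret = 1.4 → A3.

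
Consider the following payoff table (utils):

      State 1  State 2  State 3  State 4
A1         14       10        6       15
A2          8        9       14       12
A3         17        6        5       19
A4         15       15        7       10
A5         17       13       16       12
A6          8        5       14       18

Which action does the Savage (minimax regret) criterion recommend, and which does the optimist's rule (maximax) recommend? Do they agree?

Column bests: State 1=17, State 2=15, State 3=16, State 4=19.
A1 regrets: 3, 5, 10, 4 → max 10
A2 regrets: 9, 6, 2, 7 → max 9
A3 regrets: 0, 9, 11, 0 → max 11
A4 regrets: 2, 0, 9, 9 → max 9
A5 regrets: 0, 2, 0, 7 → max 7
A6 regrets: 9, 10, 2, 1 → max 10
Smallest max regret = 7 → A5.
Row maxima: A1=15, A2=14, A3=19, A4=15, A5=17, A6=18
Best best-case = 19 → A3.

minimax regret → A5; maximax → A3 (disagree)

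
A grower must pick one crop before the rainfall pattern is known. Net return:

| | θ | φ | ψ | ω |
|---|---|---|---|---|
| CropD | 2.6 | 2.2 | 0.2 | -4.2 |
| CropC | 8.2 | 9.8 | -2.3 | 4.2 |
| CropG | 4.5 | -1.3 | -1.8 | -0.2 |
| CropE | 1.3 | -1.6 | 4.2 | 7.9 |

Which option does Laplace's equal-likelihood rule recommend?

Row averages: CropD=0.2, CropC=4.975, CropG=0.3, CropE=2.95
Highest average = 4.975 → CropC.

CropC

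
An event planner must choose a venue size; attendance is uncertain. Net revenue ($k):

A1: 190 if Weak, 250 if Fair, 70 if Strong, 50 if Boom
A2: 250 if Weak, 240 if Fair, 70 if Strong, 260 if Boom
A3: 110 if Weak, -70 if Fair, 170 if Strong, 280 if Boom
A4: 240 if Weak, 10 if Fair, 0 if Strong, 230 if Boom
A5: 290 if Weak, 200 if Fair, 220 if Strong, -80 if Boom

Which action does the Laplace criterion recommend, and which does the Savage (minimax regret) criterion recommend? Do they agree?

laplace → A2; minimax regret → A2 (agree)

Row averages: A1=140, A2=205, A3=122.5, A4=120, A5=157.5
Highest average = 205 → A2.
Column bests: Weak=290, Fair=250, Strong=220, Boom=280.
A1 regrets: 100, 0, 150, 230 → max 230
A2 regrets: 40, 10, 150, 20 → max 150
A3 regrets: 180, 320, 50, 0 → max 320
A4 regrets: 50, 240, 220, 50 → max 240
A5 regrets: 0, 50, 0, 360 → max 360
Smallest max regret = 150 → A2.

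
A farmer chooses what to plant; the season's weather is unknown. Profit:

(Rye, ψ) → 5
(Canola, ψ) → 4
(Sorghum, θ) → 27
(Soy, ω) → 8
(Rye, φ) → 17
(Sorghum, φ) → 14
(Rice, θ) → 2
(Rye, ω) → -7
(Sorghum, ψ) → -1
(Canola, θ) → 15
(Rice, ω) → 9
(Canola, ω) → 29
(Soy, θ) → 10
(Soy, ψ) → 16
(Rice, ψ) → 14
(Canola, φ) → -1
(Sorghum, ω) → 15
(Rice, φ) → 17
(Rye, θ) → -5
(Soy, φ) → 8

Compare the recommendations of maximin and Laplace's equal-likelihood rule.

Row minima: Sorghum=-1, Canola=-1, Rye=-7, Rice=2, Soy=8
Best worst-case = 8 → Soy.
Row averages: Sorghum=13.75, Canola=11.75, Rye=2.5, Rice=10.5, Soy=10.5
Highest average = 13.75 → Sorghum.

maximin → Soy; laplace → Sorghum (disagree)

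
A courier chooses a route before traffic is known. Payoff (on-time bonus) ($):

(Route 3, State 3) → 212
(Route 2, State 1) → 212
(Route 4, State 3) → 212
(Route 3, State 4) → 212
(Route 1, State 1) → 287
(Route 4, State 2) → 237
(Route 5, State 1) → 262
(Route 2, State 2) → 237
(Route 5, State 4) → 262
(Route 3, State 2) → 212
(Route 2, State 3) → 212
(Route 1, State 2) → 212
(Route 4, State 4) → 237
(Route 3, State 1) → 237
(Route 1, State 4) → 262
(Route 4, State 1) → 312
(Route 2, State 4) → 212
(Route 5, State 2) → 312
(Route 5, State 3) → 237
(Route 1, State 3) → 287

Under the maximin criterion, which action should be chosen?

Route 5

Row minima: Route 1=212, Route 2=212, Route 3=212, Route 4=212, Route 5=237
Best worst-case = 237 → Route 5.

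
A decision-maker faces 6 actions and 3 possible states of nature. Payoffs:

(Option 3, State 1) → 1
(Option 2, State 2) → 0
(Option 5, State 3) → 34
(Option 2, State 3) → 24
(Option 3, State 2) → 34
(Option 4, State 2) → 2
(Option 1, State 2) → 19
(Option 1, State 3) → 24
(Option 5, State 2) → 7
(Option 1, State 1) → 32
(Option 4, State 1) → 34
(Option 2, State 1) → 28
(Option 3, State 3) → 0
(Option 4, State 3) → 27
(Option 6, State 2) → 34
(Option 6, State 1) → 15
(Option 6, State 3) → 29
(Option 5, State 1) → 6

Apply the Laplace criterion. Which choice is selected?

Option 6

Row averages: Option 1=25, Option 2=52/3, Option 3=35/3, Option 4=21, Option 5=47/3, Option 6=26
Highest average = 26 → Option 6.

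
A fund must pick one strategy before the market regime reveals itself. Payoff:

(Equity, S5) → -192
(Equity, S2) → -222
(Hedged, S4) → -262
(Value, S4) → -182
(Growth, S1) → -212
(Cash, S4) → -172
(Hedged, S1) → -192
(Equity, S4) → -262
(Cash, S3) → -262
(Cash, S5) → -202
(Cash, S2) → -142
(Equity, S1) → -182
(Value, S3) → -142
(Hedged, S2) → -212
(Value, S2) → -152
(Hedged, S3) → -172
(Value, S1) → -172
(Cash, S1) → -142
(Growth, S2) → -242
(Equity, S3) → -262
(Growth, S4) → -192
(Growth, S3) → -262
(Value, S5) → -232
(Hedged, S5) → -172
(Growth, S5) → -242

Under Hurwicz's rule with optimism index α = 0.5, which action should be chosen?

Cash: 0.5·(-142) + 0.5·(-262) = -202
Equity: 0.5·(-182) + 0.5·(-262) = -222
Value: 0.5·(-142) + 0.5·(-232) = -187
Hedged: 0.5·(-172) + 0.5·(-262) = -217
Growth: 0.5·(-192) + 0.5·(-262) = -227
Highest Hurwicz score = -187 → Value.

Value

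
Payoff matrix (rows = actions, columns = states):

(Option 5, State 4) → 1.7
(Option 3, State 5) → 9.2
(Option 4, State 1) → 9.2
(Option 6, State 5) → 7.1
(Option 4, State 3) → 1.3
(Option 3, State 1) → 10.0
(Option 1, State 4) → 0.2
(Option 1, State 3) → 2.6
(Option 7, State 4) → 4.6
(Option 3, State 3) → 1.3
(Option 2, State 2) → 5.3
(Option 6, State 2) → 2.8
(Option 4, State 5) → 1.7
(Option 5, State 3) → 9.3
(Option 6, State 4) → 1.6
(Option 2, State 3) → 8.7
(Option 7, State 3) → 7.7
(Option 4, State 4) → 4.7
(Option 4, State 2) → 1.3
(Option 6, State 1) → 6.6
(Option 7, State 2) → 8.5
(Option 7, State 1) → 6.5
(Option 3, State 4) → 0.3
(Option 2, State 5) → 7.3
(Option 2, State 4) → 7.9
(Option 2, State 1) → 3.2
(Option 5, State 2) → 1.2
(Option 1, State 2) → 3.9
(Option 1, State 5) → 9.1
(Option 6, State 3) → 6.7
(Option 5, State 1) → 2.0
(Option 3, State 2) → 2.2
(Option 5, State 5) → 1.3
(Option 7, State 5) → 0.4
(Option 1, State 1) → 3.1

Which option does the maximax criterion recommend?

Row maxima: Option 1=9.1, Option 2=8.7, Option 3=10.0, Option 4=9.2, Option 5=9.3, Option 6=7.1, Option 7=8.5
Best best-case = 10.0 → Option 3.

Option 3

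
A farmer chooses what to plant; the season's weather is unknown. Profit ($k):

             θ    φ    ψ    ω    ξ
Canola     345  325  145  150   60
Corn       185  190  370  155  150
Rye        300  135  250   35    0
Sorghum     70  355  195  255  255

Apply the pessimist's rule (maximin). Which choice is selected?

Corn

Row minima: Canola=60, Corn=150, Rye=0, Sorghum=70
Best worst-case = 150 → Corn.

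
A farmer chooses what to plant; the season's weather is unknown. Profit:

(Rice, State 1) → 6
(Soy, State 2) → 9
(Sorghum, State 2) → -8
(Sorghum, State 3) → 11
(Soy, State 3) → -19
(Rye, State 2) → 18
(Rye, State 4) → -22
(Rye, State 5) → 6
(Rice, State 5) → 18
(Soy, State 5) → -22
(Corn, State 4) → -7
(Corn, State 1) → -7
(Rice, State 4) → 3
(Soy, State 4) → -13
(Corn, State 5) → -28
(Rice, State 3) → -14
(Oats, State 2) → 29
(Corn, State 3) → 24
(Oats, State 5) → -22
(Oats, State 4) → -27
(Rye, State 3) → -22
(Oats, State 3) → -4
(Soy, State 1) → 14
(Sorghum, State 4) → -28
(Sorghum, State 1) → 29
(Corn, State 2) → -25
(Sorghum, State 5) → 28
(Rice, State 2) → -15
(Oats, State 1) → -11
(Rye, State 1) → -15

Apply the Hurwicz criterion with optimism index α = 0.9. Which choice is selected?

Sorghum: 0.9·29 + 0.1·(-28) = 23.3
Oats: 0.9·29 + 0.1·(-27) = 23.4
Soy: 0.9·14 + 0.1·(-22) = 10.4
Rice: 0.9·18 + 0.1·(-15) = 14.7
Corn: 0.9·24 + 0.1·(-28) = 18.8
Rye: 0.9·18 + 0.1·(-22) = 14
Highest Hurwicz score = 23.4 → Oats.

Oats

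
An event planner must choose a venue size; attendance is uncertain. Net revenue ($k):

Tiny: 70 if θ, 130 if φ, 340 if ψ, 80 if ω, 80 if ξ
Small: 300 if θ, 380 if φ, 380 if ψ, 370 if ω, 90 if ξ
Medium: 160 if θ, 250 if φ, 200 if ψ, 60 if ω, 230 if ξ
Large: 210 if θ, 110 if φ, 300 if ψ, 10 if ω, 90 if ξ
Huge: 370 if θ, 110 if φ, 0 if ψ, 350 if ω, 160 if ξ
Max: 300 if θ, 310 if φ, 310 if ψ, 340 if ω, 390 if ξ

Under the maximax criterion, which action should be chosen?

Row maxima: Tiny=340, Small=380, Medium=250, Large=300, Huge=370, Max=390
Best best-case = 390 → Max.

Max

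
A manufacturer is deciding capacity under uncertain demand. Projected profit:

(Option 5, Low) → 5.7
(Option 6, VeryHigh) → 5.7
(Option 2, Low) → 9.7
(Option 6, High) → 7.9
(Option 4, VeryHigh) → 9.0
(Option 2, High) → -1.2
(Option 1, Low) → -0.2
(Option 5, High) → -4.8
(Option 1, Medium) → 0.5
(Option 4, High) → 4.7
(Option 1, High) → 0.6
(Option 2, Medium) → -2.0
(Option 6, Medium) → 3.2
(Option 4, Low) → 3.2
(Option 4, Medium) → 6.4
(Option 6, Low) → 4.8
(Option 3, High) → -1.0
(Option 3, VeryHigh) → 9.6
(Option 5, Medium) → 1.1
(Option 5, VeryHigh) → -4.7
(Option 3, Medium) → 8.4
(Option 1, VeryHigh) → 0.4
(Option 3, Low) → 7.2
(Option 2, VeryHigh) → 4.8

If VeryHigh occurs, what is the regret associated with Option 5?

Best payoff under VeryHigh is 9.6.
Regret = 9.6 − (-4.7) = 14.3.

14.3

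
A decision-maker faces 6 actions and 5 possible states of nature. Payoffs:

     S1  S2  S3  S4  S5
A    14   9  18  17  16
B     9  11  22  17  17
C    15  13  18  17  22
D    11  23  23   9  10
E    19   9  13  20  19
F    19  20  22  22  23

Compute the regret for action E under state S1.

0

Best payoff under S1 is 19.
Regret = 19 − 19 = 0.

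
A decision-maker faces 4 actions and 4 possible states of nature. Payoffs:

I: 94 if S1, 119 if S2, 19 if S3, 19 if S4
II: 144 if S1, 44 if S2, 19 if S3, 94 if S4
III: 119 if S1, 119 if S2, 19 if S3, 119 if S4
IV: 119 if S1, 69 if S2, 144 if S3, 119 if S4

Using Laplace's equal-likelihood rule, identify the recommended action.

Row averages: I=62.75, II=75.25, III=94, IV=112.75
Highest average = 112.75 → IV.

IV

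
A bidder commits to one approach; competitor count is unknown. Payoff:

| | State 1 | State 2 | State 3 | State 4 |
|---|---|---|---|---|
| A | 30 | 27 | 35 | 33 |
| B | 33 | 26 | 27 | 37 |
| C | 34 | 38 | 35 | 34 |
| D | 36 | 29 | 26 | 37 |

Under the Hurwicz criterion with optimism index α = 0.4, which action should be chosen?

A: 0.4·35 + 0.6·27 = 30.2
B: 0.4·37 + 0.6·26 = 30.4
C: 0.4·38 + 0.6·34 = 35.6
D: 0.4·37 + 0.6·26 = 30.4
Highest Hurwicz score = 35.6 → C.

C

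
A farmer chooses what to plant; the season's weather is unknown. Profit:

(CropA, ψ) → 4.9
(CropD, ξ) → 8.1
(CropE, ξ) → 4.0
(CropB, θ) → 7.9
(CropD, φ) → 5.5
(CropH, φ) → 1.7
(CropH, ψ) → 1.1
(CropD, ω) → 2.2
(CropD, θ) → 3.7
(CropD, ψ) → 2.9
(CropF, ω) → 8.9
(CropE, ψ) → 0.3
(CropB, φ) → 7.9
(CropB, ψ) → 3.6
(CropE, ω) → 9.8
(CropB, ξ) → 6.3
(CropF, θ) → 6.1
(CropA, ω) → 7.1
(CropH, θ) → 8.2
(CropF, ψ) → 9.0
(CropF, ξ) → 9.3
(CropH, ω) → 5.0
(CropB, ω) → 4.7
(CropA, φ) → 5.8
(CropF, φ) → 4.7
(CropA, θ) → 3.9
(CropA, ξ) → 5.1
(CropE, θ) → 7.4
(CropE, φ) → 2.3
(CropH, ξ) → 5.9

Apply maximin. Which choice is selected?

Row minima: CropA=3.9, CropE=0.3, CropD=2.2, CropB=3.6, CropF=4.7, CropH=1.1
Best worst-case = 4.7 → CropF.

CropF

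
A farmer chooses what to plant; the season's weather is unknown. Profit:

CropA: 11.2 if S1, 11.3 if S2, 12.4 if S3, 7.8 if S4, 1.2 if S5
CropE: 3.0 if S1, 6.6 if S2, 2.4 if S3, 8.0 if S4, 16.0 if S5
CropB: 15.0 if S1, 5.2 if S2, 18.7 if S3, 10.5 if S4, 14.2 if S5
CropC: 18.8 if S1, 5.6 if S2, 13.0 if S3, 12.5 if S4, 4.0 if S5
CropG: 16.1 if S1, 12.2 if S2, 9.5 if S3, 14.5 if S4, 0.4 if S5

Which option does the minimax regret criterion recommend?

CropB

Column bests: S1=18.8, S2=12.2, S3=18.7, S4=14.5, S5=16.0.
CropA regrets: 7.6, 0.9, 6.3, 6.7, 14.8 → max 14.8
CropE regrets: 15.8, 5.6, 16.3, 6.5, 0.0 → max 16.3
CropB regrets: 3.8, 7.0, 0.0, 4.0, 1.8 → max 7.0
CropC regrets: 0.0, 6.6, 5.7, 2.0, 12.0 → max 12.0
CropG regrets: 2.7, 0.0, 9.2, 0.0, 15.6 → max 15.6
Smallest max regret = 7.0 → CropB.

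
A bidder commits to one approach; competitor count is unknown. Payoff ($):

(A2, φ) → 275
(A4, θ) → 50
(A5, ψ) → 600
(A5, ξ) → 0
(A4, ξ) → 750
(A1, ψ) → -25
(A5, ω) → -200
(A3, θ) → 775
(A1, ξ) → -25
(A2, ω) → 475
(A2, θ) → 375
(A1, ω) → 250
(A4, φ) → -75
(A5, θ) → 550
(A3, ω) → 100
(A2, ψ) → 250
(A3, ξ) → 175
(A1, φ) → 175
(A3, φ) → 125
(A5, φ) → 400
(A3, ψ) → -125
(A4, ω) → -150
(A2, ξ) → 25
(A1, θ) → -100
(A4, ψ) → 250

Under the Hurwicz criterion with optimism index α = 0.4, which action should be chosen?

A3

A1: 0.4·250 + 0.6·(-100) = 40
A2: 0.4·475 + 0.6·25 = 205
A3: 0.4·775 + 0.6·(-125) = 235
A4: 0.4·750 + 0.6·(-150) = 210
A5: 0.4·600 + 0.6·(-200) = 120
Highest Hurwicz score = 235 → A3.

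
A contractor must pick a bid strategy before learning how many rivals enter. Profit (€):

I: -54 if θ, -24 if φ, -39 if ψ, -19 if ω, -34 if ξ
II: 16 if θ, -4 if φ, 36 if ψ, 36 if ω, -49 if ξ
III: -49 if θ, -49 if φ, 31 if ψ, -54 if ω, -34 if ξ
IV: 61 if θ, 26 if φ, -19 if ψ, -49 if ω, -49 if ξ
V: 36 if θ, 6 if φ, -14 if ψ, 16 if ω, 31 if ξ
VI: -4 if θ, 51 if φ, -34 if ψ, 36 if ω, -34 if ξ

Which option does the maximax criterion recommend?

Row maxima: I=-19, II=36, III=31, IV=61, V=36, VI=51
Best best-case = 61 → IV.

IV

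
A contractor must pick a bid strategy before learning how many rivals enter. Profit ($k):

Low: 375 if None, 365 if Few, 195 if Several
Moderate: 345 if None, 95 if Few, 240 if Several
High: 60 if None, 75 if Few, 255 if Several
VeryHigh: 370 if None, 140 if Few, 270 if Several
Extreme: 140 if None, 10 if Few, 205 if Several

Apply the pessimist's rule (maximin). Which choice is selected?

Row minima: Low=195, Moderate=95, High=60, VeryHigh=140, Extreme=10
Best worst-case = 195 → Low.

Low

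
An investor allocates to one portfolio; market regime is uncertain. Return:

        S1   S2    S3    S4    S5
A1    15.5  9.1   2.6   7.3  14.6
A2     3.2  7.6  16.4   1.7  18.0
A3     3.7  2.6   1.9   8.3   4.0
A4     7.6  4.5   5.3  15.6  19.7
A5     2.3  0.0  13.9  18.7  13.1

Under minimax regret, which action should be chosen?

Column bests: S1=15.5, S2=9.1, S3=16.4, S4=18.7, S5=19.7.
A1 regrets: 0.0, 0.0, 13.8, 11.4, 5.1 → max 13.8
A2 regrets: 12.3, 1.5, 0.0, 17.0, 1.7 → max 17.0
A3 regrets: 11.8, 6.5, 14.5, 10.4, 15.7 → max 15.7
A4 regrets: 7.9, 4.6, 11.1, 3.1, 0.0 → max 11.1
A5 regrets: 13.2, 9.1, 2.5, 0.0, 6.6 → max 13.2
Smallest max regret = 11.1 → A4.

A4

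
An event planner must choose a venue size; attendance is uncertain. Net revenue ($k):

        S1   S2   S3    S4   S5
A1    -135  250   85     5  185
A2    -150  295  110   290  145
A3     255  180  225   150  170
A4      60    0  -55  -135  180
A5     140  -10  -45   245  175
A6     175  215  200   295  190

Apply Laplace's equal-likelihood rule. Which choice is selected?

A6

Row averages: A1=78, A2=138, A3=196, A4=10, A5=101, A6=215
Highest average = 215 → A6.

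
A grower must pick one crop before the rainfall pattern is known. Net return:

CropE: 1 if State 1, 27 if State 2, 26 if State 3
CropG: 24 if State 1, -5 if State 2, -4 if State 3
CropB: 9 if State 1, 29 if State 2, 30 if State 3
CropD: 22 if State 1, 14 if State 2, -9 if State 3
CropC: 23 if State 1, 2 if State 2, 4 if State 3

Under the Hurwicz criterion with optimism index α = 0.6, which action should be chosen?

CropE: 0.6·27 + 0.4·1 = 16.6
CropG: 0.6·24 + 0.4·(-5) = 12.4
CropB: 0.6·30 + 0.4·9 = 21.6
CropD: 0.6·22 + 0.4·(-9) = 9.6
CropC: 0.6·23 + 0.4·2 = 14.6
Highest Hurwicz score = 21.6 → CropB.

CropB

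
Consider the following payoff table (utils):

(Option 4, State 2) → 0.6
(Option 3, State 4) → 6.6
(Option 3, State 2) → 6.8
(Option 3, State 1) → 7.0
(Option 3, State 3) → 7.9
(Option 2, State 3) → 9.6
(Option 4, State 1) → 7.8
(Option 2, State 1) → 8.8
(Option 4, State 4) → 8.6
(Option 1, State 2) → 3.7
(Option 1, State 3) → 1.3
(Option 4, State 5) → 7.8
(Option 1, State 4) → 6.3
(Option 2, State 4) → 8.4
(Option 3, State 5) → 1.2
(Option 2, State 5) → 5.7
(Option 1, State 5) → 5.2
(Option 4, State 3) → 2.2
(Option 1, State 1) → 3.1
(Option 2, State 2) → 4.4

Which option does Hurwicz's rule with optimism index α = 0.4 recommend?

Option 1: 0.4·6.3 + 0.6·1.3 = 3.3
Option 2: 0.4·9.6 + 0.6·4.4 = 6.48
Option 3: 0.4·7.9 + 0.6·1.2 = 3.88
Option 4: 0.4·8.6 + 0.6·0.6 = 3.8
Highest Hurwicz score = 6.48 → Option 2.

Option 2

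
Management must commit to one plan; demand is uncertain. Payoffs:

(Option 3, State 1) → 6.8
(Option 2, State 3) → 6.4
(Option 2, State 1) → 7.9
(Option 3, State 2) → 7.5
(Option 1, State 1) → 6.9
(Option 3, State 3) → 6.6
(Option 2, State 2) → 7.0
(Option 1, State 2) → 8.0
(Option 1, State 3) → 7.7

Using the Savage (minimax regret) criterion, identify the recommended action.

Column bests: State 1=7.9, State 2=8.0, State 3=7.7.
Option 1 regrets: 1.0, 0.0, 0.0 → max 1.0
Option 2 regrets: 0.0, 1.0, 1.3 → max 1.3
Option 3 regrets: 1.1, 0.5, 1.1 → max 1.1
Smallest max regret = 1.0 → Option 1.

Option 1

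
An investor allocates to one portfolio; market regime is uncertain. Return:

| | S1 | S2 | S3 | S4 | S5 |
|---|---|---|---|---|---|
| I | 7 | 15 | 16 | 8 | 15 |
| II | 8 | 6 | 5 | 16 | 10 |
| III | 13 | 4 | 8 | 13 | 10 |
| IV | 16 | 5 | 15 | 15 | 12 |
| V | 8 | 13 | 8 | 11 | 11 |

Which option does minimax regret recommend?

Column bests: S1=16, S2=15, S3=16, S4=16, S5=15.
I regrets: 9, 0, 0, 8, 0 → max 9
II regrets: 8, 9, 11, 0, 5 → max 11
III regrets: 3, 11, 8, 3, 5 → max 11
IV regrets: 0, 10, 1, 1, 3 → max 10
V regrets: 8, 2, 8, 5, 4 → max 8
Smallest max regret = 8 → V.

V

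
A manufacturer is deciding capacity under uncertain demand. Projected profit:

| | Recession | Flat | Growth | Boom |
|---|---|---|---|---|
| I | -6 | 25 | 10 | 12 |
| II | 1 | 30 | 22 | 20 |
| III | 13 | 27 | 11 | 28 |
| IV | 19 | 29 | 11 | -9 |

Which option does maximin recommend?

III

Row minima: I=-6, II=1, III=11, IV=-9
Best worst-case = 11 → III.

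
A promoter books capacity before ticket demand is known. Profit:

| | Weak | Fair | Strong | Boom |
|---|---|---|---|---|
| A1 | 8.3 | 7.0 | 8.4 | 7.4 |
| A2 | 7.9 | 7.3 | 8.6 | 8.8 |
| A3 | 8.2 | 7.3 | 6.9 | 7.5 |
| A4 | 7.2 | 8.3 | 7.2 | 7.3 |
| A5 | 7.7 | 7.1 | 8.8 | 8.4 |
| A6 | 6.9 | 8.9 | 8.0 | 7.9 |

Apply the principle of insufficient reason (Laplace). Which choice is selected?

A2

Row averages: A1=7.775, A2=8.15, A3=7.475, A4=7.5, A5=8, A6=7.925
Highest average = 8.15 → A2.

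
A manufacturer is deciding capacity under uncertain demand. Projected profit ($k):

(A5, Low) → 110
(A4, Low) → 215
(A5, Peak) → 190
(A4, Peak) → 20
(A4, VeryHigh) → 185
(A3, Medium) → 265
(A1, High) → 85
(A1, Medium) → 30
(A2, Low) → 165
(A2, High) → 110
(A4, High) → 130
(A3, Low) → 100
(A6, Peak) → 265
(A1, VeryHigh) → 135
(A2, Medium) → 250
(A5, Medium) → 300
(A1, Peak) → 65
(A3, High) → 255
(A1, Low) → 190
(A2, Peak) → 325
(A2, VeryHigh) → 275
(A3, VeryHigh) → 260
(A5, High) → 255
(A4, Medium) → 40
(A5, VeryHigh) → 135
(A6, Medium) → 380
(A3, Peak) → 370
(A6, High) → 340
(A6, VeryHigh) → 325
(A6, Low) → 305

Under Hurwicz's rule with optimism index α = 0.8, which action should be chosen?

A6

A1: 0.8·190 + 0.2·30 = 158
A2: 0.8·325 + 0.2·110 = 282
A3: 0.8·370 + 0.2·100 = 316
A4: 0.8·215 + 0.2·20 = 176
A5: 0.8·300 + 0.2·110 = 262
A6: 0.8·380 + 0.2·265 = 357
Highest Hurwicz score = 357 → A6.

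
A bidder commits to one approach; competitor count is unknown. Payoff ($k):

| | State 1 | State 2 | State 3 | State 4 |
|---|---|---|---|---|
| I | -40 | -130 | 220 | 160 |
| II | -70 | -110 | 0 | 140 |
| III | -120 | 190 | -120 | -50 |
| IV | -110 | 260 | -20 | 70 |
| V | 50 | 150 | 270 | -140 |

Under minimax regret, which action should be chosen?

Column bests: State 1=50, State 2=260, State 3=270, State 4=160.
I regrets: 90, 390, 50, 0 → max 390
II regrets: 120, 370, 270, 20 → max 370
III regrets: 170, 70, 390, 210 → max 390
IV regrets: 160, 0, 290, 90 → max 290
V regrets: 0, 110, 0, 300 → max 300
Smallest max regret = 290 → IV.

IV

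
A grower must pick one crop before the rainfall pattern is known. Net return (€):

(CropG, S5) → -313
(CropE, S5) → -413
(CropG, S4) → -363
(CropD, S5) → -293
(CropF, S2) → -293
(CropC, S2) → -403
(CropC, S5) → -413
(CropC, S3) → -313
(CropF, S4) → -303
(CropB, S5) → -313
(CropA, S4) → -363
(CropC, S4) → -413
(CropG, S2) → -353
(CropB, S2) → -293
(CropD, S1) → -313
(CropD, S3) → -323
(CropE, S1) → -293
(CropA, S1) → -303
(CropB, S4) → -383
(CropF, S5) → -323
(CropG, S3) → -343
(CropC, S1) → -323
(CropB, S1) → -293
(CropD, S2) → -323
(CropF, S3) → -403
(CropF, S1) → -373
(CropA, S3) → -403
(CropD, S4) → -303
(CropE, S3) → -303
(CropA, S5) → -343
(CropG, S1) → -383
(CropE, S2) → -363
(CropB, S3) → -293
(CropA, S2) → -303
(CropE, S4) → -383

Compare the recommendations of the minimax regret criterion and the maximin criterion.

Column bests: S1=-293, S2=-293, S3=-293, S4=-303, S5=-293.
CropB regrets: 0, 0, 0, 80, 20 → max 80
CropE regrets: 0, 70, 10, 80, 120 → max 120
CropA regrets: 10, 10, 110, 60, 50 → max 110
CropG regrets: 90, 60, 50, 60, 20 → max 90
CropF regrets: 80, 0, 110, 0, 30 → max 110
CropC regrets: 30, 110, 20, 110, 120 → max 120
CropD regrets: 20, 30, 30, 0, 0 → max 30
Smallest max regret = 30 → CropD.
Row minima: CropB=-383, CropE=-413, CropA=-403, CropG=-383, CropF=-403, CropC=-413, CropD=-323
Best worst-case = -323 → CropD.

minimax regret → CropD; maximin → CropD (agree)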